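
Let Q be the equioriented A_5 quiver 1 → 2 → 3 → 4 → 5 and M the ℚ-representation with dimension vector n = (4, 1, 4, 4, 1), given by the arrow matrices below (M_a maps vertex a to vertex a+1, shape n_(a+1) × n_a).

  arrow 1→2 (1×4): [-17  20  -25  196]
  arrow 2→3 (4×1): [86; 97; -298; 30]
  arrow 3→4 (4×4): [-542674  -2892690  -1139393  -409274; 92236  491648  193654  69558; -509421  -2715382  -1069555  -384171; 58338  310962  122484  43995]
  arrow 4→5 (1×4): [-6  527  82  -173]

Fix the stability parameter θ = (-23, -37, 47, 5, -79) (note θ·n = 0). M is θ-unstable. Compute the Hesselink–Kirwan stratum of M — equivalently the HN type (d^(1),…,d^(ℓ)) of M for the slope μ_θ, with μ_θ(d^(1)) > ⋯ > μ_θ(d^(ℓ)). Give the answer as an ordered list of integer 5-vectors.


Barcode: M ≅ I[1,1]^3, I[1,3], I[3,4]^2, I[3,5], I[4,4]. HN layers by μ_θ (6 steps, strictly decreasing):
  μ^(1)=47; μ^(2)=26; μ^(3)=5; μ^(4)=-9; μ^(5)=-23; μ^(6)=-30

((0, 0, 1, 0, 0); (0, 0, 2, 2, 0); (0, 0, 0, 1, 0); (0, 0, 1, 1, 1); (3, 0, 0, 0, 0); (1, 1, 0, 0, 0))


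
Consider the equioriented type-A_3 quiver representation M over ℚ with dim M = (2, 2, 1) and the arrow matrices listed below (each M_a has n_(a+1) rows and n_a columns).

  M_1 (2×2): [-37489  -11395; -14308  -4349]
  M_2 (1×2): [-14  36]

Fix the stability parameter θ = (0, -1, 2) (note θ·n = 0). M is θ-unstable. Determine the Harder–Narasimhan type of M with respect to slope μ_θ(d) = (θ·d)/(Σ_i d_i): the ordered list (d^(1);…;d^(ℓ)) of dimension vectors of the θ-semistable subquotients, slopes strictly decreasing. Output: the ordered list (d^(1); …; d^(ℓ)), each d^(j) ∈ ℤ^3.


Via rank(M_{q-1}∘⋯∘M_p): M ≅ I[1,2], I[1,3].
μ_θ-semistable layers: μ^(1)=2; μ^(2)=-1/2

((0, 0, 1); (2, 2, 0))


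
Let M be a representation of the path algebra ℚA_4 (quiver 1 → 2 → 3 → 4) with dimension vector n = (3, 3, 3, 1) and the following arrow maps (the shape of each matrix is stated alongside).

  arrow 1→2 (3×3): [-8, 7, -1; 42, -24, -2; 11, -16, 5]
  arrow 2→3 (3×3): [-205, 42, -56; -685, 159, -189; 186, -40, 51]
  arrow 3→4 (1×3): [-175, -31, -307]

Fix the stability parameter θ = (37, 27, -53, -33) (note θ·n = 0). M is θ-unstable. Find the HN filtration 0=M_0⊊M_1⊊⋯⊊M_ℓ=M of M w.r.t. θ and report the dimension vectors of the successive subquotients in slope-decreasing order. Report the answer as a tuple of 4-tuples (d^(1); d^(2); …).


Interval decomposition of M: I[1,1], I[1,3]^2, I[2,4].
HN type (ℓ=3): μ^(1)=37; μ^(2)=11/3; μ^(3)=-59/3

((1, 0, 0, 0); (2, 2, 2, 0); (0, 1, 1, 1))


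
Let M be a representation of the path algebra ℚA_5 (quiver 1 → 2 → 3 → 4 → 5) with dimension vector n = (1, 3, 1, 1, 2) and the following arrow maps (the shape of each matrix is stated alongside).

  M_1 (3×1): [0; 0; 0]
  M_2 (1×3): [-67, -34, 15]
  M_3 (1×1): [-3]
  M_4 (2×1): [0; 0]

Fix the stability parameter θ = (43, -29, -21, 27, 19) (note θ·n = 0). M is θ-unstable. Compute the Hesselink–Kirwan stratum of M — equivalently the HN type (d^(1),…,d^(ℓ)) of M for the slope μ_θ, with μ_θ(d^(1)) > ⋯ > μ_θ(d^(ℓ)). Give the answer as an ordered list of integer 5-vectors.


Via rank(M_{q-1}∘⋯∘M_p): M ≅ I[1,1], I[2,2]^2, I[2,4], I[5,5]^2.
μ_θ-semistable layers: μ^(1)=43; μ^(2)=27; μ^(3)=19; μ^(4)=-21; μ^(5)=-29

((1, 0, 0, 0, 0); (0, 0, 0, 1, 0); (0, 0, 0, 0, 2); (0, 0, 1, 0, 0); (0, 3, 0, 0, 0))


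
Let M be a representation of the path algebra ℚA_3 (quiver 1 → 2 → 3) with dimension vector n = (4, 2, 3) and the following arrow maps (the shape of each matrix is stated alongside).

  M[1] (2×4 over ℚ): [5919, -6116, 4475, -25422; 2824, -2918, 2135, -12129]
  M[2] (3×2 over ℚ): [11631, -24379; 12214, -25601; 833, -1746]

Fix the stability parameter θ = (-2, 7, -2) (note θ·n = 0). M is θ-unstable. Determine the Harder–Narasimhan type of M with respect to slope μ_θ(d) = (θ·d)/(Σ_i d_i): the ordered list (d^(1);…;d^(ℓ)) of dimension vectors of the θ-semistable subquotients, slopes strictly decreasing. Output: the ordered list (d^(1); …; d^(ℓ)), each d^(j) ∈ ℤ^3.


Interval decomposition of M: I[1,1]^2, I[1,3]^2, I[3,3].
HN type (ℓ=2): μ^(1)=5/2; μ^(2)=-2

((0, 2, 2); (4, 0, 1))


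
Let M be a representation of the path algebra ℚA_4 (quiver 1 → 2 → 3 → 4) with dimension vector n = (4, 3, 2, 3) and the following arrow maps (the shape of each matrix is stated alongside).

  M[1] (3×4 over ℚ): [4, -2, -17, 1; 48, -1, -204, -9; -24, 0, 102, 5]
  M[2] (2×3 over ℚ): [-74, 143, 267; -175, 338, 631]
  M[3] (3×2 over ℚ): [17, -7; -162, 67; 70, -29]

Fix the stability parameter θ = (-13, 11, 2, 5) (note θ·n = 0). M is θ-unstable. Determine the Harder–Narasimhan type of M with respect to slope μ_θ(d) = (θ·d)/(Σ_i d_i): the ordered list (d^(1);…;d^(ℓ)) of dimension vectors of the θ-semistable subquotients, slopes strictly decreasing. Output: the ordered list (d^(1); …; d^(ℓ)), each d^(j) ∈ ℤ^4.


Barcode: M ≅ I[1,1], I[1,2], I[1,4]^2, I[4,4]. HN layers by μ_θ (4 steps, strictly decreasing):
  μ^(1)=11; μ^(2)=6; μ^(3)=5; μ^(4)=-13

((0, 1, 0, 0); (0, 2, 2, 2); (0, 0, 0, 1); (4, 0, 0, 0))


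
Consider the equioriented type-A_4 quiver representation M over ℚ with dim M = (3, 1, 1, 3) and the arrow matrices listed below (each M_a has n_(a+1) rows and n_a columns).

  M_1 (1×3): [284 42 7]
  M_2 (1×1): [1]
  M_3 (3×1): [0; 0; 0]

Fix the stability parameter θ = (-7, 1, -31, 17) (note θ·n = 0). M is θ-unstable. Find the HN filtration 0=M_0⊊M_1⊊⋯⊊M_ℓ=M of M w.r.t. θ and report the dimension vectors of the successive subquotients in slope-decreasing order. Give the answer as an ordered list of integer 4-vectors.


Via rank(M_{q-1}∘⋯∘M_p): M ≅ I[1,1]^2, I[1,3], I[4,4]^3.
μ_θ-semistable layers: μ^(1)=17; μ^(2)=-7; μ^(3)=-37/3

((0, 0, 0, 3); (2, 0, 0, 0); (1, 1, 1, 0))


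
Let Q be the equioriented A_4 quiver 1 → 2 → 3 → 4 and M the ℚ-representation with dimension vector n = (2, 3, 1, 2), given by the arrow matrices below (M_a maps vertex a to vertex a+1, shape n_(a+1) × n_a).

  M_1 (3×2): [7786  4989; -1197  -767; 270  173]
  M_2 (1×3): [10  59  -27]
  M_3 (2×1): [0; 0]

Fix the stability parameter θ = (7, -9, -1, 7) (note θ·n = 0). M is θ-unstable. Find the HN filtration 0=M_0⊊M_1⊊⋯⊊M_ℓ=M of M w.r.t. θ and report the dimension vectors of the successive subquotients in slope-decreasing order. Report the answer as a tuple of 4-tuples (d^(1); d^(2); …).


Barcode: M ≅ I[1,2], I[1,3], I[2,2], I[4,4]^2. HN layers by μ_θ (3 steps, strictly decreasing):
  μ^(1)=7; μ^(2)=-1; μ^(3)=-9

((0, 0, 0, 2); (2, 2, 1, 0); (0, 1, 0, 0))


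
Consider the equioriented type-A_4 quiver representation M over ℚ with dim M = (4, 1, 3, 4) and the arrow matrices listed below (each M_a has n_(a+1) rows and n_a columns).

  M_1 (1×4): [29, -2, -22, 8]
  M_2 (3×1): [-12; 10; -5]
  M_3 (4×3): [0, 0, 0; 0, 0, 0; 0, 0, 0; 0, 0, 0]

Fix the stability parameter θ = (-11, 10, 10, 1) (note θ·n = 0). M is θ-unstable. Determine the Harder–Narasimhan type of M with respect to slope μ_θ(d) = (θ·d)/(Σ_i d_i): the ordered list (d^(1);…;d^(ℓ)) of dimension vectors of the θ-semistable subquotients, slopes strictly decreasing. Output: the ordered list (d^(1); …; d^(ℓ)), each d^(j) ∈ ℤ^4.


Barcode: M ≅ I[1,1]^3, I[1,3], I[3,3]^2, I[4,4]^4. HN layers by μ_θ (3 steps, strictly decreasing):
  μ^(1)=10; μ^(2)=1; μ^(3)=-11

((0, 1, 3, 0); (0, 0, 0, 4); (4, 0, 0, 0))


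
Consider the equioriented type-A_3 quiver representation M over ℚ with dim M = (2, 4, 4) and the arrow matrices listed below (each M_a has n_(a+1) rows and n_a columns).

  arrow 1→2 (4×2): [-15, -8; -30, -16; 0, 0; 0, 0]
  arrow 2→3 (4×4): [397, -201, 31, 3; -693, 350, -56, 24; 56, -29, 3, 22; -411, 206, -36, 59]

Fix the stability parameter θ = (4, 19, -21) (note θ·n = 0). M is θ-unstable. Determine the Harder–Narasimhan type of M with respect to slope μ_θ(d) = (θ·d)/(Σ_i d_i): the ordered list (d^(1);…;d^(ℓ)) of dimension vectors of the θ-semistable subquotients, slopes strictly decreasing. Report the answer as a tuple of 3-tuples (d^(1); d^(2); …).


Barcode: M ≅ I[1,1], I[1,3], I[2,3]^3. HN layers by μ_θ (3 steps, strictly decreasing):
  μ^(1)=4; μ^(2)=2/3; μ^(3)=-1

((1, 0, 0); (1, 1, 1); (0, 3, 3))


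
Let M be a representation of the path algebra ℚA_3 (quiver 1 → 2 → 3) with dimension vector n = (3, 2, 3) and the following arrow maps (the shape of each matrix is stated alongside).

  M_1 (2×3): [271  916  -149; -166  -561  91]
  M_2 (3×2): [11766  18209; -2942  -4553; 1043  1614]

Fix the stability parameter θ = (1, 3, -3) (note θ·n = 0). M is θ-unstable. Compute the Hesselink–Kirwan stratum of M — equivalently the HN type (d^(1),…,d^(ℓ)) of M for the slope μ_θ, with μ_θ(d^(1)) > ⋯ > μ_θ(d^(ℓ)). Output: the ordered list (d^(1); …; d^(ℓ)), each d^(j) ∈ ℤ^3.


Via rank(M_{q-1}∘⋯∘M_p): M ≅ I[1,1], I[1,3]^2, I[3,3].
μ_θ-semistable layers: μ^(1)=1; μ^(2)=1/3; μ^(3)=-3

((1, 0, 0); (2, 2, 2); (0, 0, 1))


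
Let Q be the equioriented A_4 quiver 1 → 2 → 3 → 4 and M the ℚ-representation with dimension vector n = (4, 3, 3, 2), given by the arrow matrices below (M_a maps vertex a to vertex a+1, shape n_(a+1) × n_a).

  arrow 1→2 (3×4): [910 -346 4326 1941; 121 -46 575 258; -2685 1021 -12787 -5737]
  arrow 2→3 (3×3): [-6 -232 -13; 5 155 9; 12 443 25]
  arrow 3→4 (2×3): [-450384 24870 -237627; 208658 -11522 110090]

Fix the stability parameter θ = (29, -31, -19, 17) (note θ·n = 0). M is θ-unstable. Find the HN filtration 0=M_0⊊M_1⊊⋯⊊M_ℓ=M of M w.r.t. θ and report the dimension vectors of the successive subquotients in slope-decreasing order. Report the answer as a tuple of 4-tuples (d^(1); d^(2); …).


Barcode: M ≅ I[1,1], I[1,3], I[1,4]^2. HN layers by μ_θ (3 steps, strictly decreasing):
  μ^(1)=29; μ^(2)=17; μ^(3)=-7

((1, 0, 0, 0); (0, 0, 0, 2); (3, 3, 3, 0))


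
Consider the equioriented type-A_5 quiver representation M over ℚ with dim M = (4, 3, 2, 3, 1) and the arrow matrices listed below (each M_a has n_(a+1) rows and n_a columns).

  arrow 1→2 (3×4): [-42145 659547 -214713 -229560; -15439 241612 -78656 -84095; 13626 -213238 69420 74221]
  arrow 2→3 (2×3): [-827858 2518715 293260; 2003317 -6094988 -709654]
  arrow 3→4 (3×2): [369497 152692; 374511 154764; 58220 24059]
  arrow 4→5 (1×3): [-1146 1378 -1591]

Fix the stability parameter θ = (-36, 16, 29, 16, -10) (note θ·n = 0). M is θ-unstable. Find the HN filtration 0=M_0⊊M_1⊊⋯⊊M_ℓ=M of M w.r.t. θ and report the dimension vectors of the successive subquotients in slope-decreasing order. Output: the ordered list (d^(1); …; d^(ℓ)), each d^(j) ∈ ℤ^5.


Interval decomposition of M: I[1,1], I[1,2], I[1,4], I[1,5], I[4,4].
HN type (ℓ=4): μ^(1)=45/2; μ^(2)=16; μ^(3)=51/4; μ^(4)=-36

((0, 0, 1, 1, 0); (0, 2, 0, 1, 0); (0, 1, 1, 1, 1); (4, 0, 0, 0, 0))


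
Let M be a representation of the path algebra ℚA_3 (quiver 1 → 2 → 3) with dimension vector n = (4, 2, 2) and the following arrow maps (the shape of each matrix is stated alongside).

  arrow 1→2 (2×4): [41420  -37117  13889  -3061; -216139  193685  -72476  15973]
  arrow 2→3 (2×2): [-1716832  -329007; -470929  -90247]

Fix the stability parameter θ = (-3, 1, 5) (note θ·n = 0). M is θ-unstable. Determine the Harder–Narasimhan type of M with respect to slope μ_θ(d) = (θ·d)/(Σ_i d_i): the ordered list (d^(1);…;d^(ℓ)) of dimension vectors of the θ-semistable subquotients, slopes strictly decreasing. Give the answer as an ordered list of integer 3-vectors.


Interval decomposition of M: I[1,1]^2, I[1,3]^2.
HN type (ℓ=3): μ^(1)=5; μ^(2)=1; μ^(3)=-3

((0, 0, 2); (0, 2, 0); (4, 0, 0))


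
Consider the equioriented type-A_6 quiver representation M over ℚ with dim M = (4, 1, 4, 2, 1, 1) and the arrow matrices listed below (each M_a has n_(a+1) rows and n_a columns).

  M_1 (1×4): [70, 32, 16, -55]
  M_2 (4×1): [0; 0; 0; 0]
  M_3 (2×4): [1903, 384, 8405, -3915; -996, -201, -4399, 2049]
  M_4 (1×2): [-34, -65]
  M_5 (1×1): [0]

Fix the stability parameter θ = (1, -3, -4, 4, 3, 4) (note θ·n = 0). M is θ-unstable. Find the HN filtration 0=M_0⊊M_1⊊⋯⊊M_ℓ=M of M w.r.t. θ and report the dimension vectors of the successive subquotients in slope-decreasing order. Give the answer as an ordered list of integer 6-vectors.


Barcode: M ≅ I[1,1]^3, I[1,2], I[3,3]^2, I[3,4], I[3,5], I[6,6]. HN layers by μ_θ (5 steps, strictly decreasing):
  μ^(1)=4; μ^(2)=7/2; μ^(3)=1; μ^(4)=-1; μ^(5)=-4

((0, 0, 0, 1, 0, 1); (0, 0, 0, 1, 1, 0); (3, 0, 0, 0, 0, 0); (1, 1, 0, 0, 0, 0); (0, 0, 4, 0, 0, 0))


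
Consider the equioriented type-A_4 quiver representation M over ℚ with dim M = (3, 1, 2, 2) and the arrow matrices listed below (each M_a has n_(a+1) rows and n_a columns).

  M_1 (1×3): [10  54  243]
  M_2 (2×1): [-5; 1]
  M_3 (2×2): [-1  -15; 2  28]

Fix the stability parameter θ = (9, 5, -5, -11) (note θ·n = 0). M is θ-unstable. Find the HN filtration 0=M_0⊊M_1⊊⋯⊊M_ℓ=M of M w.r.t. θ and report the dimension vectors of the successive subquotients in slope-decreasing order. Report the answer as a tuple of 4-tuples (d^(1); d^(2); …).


Barcode: M ≅ I[1,1]^2, I[1,4], I[3,4]. HN layers by μ_θ (3 steps, strictly decreasing):
  μ^(1)=9; μ^(2)=-1/2; μ^(3)=-8

((2, 0, 0, 0); (1, 1, 1, 1); (0, 0, 1, 1))


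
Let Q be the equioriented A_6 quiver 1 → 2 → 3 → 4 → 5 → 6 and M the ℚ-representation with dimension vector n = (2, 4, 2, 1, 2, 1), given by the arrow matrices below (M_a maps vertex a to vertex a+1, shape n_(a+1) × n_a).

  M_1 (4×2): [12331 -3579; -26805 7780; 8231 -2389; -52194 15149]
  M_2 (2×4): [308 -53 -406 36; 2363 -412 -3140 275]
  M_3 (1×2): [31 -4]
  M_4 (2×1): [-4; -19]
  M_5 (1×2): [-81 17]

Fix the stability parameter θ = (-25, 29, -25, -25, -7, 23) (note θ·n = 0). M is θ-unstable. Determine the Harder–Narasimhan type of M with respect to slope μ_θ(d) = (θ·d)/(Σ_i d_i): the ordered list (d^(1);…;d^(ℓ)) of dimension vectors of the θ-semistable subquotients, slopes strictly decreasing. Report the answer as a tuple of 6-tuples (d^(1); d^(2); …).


Barcode: M ≅ I[1,3], I[1,6], I[2,2]^2, I[5,5]. HN layers by μ_θ (5 steps, strictly decreasing):
  μ^(1)=29; μ^(2)=23; μ^(3)=2; μ^(4)=-7; μ^(5)=-25

((0, 2, 0, 0, 0, 0); (0, 0, 0, 0, 0, 1); (0, 1, 1, 0, 0, 0); (0, 1, 1, 1, 2, 0); (2, 0, 0, 0, 0, 0))


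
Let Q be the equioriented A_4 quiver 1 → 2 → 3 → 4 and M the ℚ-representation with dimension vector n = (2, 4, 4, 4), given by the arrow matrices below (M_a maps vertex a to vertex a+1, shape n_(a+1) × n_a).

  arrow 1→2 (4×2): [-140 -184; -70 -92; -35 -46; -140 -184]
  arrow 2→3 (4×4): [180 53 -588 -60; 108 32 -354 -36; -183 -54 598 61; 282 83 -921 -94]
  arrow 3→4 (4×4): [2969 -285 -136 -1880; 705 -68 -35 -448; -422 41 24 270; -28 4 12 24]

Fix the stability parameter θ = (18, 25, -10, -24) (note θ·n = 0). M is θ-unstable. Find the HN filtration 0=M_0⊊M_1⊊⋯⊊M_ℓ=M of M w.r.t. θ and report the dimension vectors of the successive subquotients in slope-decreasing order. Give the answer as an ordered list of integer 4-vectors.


Barcode: M ≅ I[1,1], I[1,3], I[2,2], I[2,4]^2, I[3,4], I[4,4]. HN layers by μ_θ (6 steps, strictly decreasing):
  μ^(1)=25; μ^(2)=18; μ^(3)=11; μ^(4)=-3; μ^(5)=-17; μ^(6)=-24

((0, 1, 0, 0); (1, 0, 0, 0); (1, 1, 1, 0); (0, 2, 2, 2); (0, 0, 1, 1); (0, 0, 0, 1))


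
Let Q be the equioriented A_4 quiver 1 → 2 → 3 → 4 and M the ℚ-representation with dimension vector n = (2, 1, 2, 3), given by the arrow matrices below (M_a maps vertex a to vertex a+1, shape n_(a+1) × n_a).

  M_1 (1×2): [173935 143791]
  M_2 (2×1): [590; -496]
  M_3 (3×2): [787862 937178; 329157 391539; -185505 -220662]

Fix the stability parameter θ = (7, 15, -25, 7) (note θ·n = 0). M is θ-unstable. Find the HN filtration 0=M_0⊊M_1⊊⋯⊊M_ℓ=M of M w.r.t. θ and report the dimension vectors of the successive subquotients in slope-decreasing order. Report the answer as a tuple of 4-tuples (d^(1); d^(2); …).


Barcode: M ≅ I[1,1], I[1,4], I[3,4], I[4,4]. HN layers by μ_θ (3 steps, strictly decreasing):
  μ^(1)=7; μ^(2)=-1; μ^(3)=-25

((1, 0, 0, 3); (1, 1, 1, 0); (0, 0, 1, 0))


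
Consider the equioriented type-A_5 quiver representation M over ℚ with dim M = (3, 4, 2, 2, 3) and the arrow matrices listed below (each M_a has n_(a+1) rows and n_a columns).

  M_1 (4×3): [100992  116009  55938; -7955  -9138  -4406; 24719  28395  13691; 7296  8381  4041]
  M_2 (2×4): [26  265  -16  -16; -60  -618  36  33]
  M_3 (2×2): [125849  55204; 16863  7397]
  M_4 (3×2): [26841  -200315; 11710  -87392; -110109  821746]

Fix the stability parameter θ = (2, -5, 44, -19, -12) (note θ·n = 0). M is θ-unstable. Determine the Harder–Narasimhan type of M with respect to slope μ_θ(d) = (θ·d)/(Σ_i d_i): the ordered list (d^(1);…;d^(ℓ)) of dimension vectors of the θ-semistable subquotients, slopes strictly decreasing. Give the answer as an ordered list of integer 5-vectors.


Interval decomposition of M: I[1,2], I[1,5]^2, I[2,2], I[5,5].
HN type (ℓ=4): μ^(1)=13/3; μ^(2)=-3/2; μ^(3)=-5; μ^(4)=-12

((0, 0, 2, 2, 2); (3, 3, 0, 0, 0); (0, 1, 0, 0, 0); (0, 0, 0, 0, 1))


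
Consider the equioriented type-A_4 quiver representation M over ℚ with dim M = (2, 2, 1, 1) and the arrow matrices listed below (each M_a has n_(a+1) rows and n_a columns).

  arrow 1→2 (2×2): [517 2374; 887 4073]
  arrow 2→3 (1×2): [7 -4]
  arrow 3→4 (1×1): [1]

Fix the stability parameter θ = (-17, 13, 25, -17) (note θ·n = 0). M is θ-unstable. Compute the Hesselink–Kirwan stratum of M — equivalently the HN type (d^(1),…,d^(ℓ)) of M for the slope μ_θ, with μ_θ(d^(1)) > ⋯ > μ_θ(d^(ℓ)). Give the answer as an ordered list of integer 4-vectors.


Via rank(M_{q-1}∘⋯∘M_p): M ≅ I[1,2], I[1,4].
μ_θ-semistable layers: μ^(1)=13; μ^(2)=7; μ^(3)=-17

((0, 1, 0, 0); (0, 1, 1, 1); (2, 0, 0, 0))


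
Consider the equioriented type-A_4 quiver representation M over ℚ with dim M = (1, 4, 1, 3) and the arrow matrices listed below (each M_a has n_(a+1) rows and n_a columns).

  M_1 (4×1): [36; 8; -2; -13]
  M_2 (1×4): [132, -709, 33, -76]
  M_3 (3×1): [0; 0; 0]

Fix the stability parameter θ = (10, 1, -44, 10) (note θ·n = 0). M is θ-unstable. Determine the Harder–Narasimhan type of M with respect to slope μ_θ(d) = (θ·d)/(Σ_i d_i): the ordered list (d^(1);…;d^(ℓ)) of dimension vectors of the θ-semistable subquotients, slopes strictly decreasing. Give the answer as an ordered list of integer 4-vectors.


Barcode: M ≅ I[1,3], I[2,2]^3, I[4,4]^3. HN layers by μ_θ (3 steps, strictly decreasing):
  μ^(1)=10; μ^(2)=1; μ^(3)=-11

((0, 0, 0, 3); (0, 3, 0, 0); (1, 1, 1, 0))


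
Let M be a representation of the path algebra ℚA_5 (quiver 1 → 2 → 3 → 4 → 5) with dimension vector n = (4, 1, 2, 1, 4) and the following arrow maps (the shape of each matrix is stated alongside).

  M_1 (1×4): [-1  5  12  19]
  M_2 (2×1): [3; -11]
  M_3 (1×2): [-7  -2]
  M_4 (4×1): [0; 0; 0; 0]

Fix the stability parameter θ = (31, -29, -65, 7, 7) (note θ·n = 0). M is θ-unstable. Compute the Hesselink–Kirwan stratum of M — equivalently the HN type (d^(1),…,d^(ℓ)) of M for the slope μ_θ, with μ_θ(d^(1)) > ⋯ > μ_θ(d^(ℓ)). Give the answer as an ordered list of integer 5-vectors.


Via rank(M_{q-1}∘⋯∘M_p): M ≅ I[1,1]^3, I[1,4], I[3,3], I[5,5]^4.
μ_θ-semistable layers: μ^(1)=31; μ^(2)=7; μ^(3)=-21; μ^(4)=-65

((3, 0, 0, 0, 0); (0, 0, 0, 1, 4); (1, 1, 1, 0, 0); (0, 0, 1, 0, 0))


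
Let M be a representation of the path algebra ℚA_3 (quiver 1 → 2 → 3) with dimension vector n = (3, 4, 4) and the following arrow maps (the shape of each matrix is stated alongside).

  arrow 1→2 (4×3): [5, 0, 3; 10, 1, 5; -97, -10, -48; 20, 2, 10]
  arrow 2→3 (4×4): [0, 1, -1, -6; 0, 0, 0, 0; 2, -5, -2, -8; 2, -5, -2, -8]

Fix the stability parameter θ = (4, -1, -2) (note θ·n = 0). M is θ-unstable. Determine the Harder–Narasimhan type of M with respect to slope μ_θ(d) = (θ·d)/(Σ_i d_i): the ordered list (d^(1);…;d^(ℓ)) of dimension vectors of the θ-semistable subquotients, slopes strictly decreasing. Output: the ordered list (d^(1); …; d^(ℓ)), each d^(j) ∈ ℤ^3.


Interval decomposition of M: I[1,2], I[1,3]^2, I[2,2], I[3,3]^2.
HN type (ℓ=4): μ^(1)=3/2; μ^(2)=1/3; μ^(3)=-1; μ^(4)=-2

((1, 1, 0); (2, 2, 2); (0, 1, 0); (0, 0, 2))


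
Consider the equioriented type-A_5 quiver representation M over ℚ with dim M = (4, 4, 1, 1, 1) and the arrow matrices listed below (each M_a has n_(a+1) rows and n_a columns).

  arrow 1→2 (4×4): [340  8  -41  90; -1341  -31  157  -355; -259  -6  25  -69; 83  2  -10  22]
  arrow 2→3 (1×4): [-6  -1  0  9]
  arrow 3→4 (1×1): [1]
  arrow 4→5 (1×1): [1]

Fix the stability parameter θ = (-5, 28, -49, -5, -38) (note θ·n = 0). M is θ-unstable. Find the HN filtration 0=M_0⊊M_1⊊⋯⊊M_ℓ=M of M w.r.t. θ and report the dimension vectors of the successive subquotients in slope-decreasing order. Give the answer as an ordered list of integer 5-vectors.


Via rank(M_{q-1}∘⋯∘M_p): M ≅ I[1,2]^3, I[1,5].
μ_θ-semistable layers: μ^(1)=28; μ^(2)=-5; μ^(3)=-69/5

((0, 3, 0, 0, 0); (3, 0, 0, 0, 0); (1, 1, 1, 1, 1))


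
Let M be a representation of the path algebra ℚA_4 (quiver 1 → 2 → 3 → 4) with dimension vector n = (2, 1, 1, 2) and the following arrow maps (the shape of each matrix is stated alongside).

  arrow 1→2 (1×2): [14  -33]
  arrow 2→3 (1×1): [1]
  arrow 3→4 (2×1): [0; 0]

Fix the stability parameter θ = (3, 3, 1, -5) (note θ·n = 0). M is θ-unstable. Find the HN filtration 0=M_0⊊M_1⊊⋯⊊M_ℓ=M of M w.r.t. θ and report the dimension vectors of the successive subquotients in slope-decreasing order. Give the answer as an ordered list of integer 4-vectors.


Barcode: M ≅ I[1,1], I[1,3], I[4,4]^2. HN layers by μ_θ (3 steps, strictly decreasing):
  μ^(1)=3; μ^(2)=7/3; μ^(3)=-5

((1, 0, 0, 0); (1, 1, 1, 0); (0, 0, 0, 2))


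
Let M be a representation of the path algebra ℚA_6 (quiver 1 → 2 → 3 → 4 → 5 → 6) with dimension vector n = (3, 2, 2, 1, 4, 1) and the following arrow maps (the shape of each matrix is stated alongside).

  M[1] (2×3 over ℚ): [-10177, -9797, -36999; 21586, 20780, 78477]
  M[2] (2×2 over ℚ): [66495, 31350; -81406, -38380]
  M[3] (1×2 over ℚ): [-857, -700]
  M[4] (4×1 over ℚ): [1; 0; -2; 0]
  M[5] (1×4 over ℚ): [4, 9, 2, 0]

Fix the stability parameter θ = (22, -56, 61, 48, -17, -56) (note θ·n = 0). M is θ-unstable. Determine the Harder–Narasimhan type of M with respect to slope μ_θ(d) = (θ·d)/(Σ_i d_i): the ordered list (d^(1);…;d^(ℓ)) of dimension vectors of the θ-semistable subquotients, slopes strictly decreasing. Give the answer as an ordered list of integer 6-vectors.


Interval decomposition of M: I[1,1], I[1,2], I[1,5], I[3,3], I[5,5]^2, I[5,6].
HN type (ℓ=5): μ^(1)=61; μ^(2)=92/3; μ^(3)=22; μ^(4)=-17; μ^(5)=-73/2

((0, 0, 1, 0, 0, 0); (0, 0, 1, 1, 1, 0); (1, 0, 0, 0, 0, 0); (2, 2, 0, 0, 2, 0); (0, 0, 0, 0, 1, 1))


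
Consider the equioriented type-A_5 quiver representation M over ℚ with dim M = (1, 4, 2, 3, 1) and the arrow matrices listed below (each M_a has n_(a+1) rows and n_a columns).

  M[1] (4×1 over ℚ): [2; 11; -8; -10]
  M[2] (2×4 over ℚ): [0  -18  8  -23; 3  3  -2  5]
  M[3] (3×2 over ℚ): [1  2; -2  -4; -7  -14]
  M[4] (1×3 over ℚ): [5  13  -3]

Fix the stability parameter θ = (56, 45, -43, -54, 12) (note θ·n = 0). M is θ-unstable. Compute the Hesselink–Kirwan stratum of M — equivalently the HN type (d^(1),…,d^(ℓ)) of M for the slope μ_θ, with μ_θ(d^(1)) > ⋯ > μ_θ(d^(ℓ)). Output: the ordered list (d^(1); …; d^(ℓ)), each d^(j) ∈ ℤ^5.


Via rank(M_{q-1}∘⋯∘M_p): M ≅ I[1,4], I[2,2]^2, I[2,3], I[4,4], I[4,5].
μ_θ-semistable layers: μ^(1)=45; μ^(2)=12; μ^(3)=1; μ^(4)=-54

((0, 2, 0, 0, 0); (0, 0, 0, 0, 1); (1, 2, 2, 1, 0); (0, 0, 0, 2, 0))


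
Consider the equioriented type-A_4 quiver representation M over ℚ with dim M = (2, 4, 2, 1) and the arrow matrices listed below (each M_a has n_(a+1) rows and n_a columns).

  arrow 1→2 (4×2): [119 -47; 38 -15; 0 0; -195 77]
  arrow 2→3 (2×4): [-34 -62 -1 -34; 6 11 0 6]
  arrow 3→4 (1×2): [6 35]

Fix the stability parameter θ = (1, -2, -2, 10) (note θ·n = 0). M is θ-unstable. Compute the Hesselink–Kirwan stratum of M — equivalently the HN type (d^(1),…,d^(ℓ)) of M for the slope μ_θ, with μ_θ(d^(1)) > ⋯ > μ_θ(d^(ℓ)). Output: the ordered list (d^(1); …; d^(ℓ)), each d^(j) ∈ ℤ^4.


Interval decomposition of M: I[1,2], I[1,4], I[2,2], I[2,3].
HN type (ℓ=4): μ^(1)=10; μ^(2)=-1/2; μ^(3)=-1; μ^(4)=-2

((0, 0, 0, 1); (1, 1, 0, 0); (1, 1, 1, 0); (0, 2, 1, 0))


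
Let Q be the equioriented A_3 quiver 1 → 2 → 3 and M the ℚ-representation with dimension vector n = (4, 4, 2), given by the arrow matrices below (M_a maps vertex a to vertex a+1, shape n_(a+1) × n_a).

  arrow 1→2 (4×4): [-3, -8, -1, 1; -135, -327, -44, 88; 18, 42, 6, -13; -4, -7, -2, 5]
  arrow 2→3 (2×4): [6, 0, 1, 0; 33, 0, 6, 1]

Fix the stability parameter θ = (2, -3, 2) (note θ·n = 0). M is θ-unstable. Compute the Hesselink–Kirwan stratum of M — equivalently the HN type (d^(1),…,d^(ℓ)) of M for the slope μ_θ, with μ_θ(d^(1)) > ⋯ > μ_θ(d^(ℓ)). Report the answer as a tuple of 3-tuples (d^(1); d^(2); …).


Interval decomposition of M: I[1,2]^2, I[1,3]^2.
HN type (ℓ=2): μ^(1)=2; μ^(2)=-1/2

((0, 0, 2); (4, 4, 0))


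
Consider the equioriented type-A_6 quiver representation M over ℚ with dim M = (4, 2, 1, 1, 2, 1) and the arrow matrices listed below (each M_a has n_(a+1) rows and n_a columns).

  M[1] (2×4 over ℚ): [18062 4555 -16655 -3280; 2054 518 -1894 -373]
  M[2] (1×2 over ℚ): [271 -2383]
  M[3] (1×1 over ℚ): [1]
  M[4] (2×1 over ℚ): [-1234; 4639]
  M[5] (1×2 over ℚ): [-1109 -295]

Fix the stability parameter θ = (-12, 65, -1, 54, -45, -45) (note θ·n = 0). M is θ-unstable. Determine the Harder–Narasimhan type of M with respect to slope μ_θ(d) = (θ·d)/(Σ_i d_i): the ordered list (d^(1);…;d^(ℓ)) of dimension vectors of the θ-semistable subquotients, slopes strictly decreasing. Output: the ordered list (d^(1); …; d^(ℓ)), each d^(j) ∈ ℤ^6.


Barcode: M ≅ I[1,1]^2, I[1,2], I[1,6], I[5,5]. HN layers by μ_θ (4 steps, strictly decreasing):
  μ^(1)=65; μ^(2)=28/5; μ^(3)=-12; μ^(4)=-45

((0, 1, 0, 0, 0, 0); (0, 1, 1, 1, 1, 1); (4, 0, 0, 0, 0, 0); (0, 0, 0, 0, 1, 0))


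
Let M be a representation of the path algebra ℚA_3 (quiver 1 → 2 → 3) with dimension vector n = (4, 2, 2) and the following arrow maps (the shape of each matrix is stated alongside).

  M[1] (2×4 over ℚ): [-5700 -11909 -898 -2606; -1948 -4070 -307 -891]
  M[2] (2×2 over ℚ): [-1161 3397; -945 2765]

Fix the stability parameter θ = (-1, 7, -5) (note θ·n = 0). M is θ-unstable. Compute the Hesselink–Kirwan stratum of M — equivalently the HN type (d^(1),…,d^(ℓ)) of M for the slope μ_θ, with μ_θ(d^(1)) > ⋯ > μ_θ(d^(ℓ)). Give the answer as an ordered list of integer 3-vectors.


Barcode: M ≅ I[1,1]^2, I[1,2], I[1,3], I[3,3]. HN layers by μ_θ (4 steps, strictly decreasing):
  μ^(1)=7; μ^(2)=1; μ^(3)=-1; μ^(4)=-5

((0, 1, 0); (0, 1, 1); (4, 0, 0); (0, 0, 1))


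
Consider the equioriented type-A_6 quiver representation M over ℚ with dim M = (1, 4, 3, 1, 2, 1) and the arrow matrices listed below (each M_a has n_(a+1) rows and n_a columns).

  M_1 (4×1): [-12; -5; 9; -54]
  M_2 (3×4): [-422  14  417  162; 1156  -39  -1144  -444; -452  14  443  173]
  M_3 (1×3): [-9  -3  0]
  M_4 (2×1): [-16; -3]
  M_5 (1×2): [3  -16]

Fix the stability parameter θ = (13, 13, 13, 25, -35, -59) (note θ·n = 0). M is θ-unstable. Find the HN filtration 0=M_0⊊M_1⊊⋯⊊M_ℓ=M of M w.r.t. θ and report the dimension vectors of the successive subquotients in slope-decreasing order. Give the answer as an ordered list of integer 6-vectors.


Interval decomposition of M: I[1,3], I[2,2], I[2,3], I[2,5], I[5,6].
HN type (ℓ=3): μ^(1)=13; μ^(2)=4; μ^(3)=-47

((1, 3, 2, 0, 0, 0); (0, 1, 1, 1, 1, 0); (0, 0, 0, 0, 1, 1))


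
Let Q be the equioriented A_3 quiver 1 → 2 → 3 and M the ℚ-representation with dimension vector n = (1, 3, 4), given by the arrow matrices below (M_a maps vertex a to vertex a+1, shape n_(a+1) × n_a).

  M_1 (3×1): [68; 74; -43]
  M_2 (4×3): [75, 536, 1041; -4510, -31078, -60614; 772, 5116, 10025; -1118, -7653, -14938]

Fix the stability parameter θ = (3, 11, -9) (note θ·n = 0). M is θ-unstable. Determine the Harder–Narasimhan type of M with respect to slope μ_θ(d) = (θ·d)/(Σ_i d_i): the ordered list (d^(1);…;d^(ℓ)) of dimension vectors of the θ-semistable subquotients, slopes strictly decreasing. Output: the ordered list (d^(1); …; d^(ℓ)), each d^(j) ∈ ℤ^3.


Barcode: M ≅ I[1,3], I[2,3]^2, I[3,3]. HN layers by μ_θ (3 steps, strictly decreasing):
  μ^(1)=5/3; μ^(2)=1; μ^(3)=-9

((1, 1, 1); (0, 2, 2); (0, 0, 1))


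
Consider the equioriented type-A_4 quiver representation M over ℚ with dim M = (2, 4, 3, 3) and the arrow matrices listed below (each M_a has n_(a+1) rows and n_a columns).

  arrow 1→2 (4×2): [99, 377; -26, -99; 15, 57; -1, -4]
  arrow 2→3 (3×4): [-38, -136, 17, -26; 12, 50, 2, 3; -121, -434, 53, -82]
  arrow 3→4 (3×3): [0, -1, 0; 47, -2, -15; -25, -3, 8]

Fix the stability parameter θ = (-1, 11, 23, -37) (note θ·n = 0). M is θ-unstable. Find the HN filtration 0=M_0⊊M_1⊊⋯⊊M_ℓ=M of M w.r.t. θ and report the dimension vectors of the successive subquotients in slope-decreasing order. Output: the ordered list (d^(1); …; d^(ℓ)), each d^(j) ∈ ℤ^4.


Via rank(M_{q-1}∘⋯∘M_p): M ≅ I[1,4]^2, I[2,2], I[2,4].
μ_θ-semistable layers: μ^(1)=11; μ^(2)=-1

((0, 1, 0, 0); (2, 3, 3, 3))


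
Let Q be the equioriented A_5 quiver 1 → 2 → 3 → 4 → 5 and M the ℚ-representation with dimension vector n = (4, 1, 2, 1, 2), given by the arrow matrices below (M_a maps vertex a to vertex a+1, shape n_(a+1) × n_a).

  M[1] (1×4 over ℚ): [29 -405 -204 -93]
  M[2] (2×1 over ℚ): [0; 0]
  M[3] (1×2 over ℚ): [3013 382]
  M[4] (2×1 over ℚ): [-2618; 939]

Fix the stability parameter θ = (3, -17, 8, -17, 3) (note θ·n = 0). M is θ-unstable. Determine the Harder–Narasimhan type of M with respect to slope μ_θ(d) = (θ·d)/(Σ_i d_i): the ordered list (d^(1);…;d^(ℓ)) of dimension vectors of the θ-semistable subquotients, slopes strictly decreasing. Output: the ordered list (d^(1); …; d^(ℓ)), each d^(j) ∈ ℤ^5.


Barcode: M ≅ I[1,1]^3, I[1,2], I[3,3], I[3,5], I[5,5]. HN layers by μ_θ (4 steps, strictly decreasing):
  μ^(1)=8; μ^(2)=3; μ^(3)=-9/2; μ^(4)=-7

((0, 0, 1, 0, 0); (3, 0, 0, 0, 2); (0, 0, 1, 1, 0); (1, 1, 0, 0, 0))


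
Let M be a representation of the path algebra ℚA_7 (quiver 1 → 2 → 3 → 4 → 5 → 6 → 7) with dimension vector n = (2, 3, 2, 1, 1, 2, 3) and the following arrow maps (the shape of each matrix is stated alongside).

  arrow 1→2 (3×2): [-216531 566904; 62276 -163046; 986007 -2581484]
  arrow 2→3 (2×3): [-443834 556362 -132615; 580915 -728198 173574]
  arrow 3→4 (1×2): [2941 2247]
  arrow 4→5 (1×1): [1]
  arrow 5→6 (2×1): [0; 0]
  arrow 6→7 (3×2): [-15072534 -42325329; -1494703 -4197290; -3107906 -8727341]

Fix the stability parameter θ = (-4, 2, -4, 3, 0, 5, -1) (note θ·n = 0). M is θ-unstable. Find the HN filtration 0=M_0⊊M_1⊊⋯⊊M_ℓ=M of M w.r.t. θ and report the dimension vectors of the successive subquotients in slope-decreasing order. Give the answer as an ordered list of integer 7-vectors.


Interval decomposition of M: I[1,3], I[1,5], I[2,2], I[6,7]^2, I[7,7].
HN type (ℓ=4): μ^(1)=2; μ^(2)=3/2; μ^(3)=-1; μ^(4)=-4

((0, 1, 0, 0, 0, 2, 2); (0, 0, 0, 1, 1, 0, 0); (0, 2, 2, 0, 0, 0, 1); (2, 0, 0, 0, 0, 0, 0))


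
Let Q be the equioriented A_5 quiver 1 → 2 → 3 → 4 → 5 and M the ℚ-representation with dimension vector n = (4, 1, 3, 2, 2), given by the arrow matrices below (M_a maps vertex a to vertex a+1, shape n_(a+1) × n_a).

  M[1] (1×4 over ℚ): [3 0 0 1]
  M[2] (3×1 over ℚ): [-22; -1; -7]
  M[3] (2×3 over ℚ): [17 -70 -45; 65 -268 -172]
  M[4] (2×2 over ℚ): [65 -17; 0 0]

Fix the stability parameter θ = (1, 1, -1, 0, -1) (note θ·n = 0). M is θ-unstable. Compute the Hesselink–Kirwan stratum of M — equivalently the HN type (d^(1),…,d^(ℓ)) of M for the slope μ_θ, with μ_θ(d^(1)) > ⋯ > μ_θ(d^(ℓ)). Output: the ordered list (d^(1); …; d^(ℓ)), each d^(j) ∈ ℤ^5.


Via rank(M_{q-1}∘⋯∘M_p): M ≅ I[1,1]^3, I[1,5], I[3,3], I[3,4], I[5,5].
μ_θ-semistable layers: μ^(1)=1; μ^(2)=0; μ^(3)=-1

((3, 0, 0, 0, 0); (1, 1, 1, 2, 1); (0, 0, 2, 0, 1))


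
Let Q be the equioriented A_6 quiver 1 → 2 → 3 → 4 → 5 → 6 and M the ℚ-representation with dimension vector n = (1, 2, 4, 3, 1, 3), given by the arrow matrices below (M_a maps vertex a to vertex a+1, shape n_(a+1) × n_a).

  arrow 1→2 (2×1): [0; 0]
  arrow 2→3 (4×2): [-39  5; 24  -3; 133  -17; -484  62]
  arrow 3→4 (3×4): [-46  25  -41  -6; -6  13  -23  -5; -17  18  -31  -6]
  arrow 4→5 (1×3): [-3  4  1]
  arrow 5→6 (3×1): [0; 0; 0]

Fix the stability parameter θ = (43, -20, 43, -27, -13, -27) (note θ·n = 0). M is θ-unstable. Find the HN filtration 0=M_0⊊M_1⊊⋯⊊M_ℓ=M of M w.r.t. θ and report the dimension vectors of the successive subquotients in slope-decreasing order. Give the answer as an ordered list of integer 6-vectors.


Interval decomposition of M: I[1,1], I[2,3], I[2,5], I[3,4]^2, I[6,6]^3.
HN type (ℓ=5): μ^(1)=43; μ^(2)=8; μ^(3)=1; μ^(4)=-20; μ^(5)=-27

((1, 0, 1, 0, 0, 0); (0, 0, 2, 2, 0, 0); (0, 0, 1, 1, 1, 0); (0, 2, 0, 0, 0, 0); (0, 0, 0, 0, 0, 3))


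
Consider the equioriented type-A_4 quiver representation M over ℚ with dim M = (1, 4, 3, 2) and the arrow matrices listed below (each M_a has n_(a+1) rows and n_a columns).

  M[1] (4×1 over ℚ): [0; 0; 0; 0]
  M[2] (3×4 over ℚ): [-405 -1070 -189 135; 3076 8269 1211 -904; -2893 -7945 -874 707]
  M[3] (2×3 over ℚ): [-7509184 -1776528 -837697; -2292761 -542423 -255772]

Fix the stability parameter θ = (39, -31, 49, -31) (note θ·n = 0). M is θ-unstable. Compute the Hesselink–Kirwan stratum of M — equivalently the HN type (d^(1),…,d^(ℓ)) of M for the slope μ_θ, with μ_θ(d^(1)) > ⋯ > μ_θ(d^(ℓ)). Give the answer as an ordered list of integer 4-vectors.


Via rank(M_{q-1}∘⋯∘M_p): M ≅ I[1,1], I[2,2], I[2,3], I[2,4]^2.
μ_θ-semistable layers: μ^(1)=49; μ^(2)=39; μ^(3)=9; μ^(4)=-31

((0, 0, 1, 0); (1, 0, 0, 0); (0, 0, 2, 2); (0, 4, 0, 0))


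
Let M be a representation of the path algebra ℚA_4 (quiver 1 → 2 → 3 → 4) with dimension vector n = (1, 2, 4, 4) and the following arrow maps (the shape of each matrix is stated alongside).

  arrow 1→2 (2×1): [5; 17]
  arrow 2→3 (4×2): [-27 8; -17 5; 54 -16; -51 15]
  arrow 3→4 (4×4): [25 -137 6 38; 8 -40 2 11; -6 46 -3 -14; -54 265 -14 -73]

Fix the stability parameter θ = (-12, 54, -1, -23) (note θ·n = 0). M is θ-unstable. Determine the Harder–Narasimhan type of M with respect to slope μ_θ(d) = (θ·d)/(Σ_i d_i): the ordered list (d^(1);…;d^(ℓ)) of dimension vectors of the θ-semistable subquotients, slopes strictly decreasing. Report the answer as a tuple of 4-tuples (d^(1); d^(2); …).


Interval decomposition of M: I[1,4], I[2,4], I[3,4]^2.
HN type (ℓ=2): μ^(1)=10; μ^(2)=-12

((0, 2, 2, 2); (1, 0, 2, 2))


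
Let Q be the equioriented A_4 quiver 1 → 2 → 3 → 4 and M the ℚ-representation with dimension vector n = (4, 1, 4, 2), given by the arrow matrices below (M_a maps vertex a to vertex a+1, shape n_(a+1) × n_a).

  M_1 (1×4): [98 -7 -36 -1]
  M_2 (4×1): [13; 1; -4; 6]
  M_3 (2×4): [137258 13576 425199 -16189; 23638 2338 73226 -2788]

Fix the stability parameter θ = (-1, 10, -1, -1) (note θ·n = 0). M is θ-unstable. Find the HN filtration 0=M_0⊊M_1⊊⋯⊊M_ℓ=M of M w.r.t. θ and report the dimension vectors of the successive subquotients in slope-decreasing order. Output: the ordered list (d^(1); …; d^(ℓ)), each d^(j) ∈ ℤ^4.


Interval decomposition of M: I[1,1]^3, I[1,3], I[3,3], I[3,4]^2.
HN type (ℓ=2): μ^(1)=9/2; μ^(2)=-1

((0, 1, 1, 0); (4, 0, 3, 2))


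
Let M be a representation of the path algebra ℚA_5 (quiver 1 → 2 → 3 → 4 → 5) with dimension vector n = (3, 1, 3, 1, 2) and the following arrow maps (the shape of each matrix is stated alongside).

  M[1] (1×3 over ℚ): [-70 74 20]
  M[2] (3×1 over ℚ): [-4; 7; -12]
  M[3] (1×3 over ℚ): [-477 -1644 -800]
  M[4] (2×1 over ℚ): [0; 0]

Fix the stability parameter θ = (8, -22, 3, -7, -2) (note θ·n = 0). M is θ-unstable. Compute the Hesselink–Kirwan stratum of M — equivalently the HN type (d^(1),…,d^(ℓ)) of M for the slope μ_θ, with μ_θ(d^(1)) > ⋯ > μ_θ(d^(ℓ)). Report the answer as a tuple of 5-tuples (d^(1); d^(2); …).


Via rank(M_{q-1}∘⋯∘M_p): M ≅ I[1,1]^2, I[1,3], I[3,3], I[3,4], I[5,5]^2.
μ_θ-semistable layers: μ^(1)=8; μ^(2)=3; μ^(3)=-2; μ^(4)=-7

((2, 0, 0, 0, 0); (0, 0, 2, 0, 0); (0, 0, 1, 1, 2); (1, 1, 0, 0, 0))


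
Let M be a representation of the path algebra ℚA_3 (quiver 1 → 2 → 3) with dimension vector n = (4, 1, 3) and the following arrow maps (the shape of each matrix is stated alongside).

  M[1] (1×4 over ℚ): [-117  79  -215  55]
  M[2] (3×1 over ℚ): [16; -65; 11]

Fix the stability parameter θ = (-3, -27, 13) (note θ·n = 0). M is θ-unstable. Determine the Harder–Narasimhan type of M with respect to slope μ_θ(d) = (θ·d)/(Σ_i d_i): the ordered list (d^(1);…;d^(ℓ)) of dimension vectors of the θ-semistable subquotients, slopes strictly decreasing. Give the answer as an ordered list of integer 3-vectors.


Barcode: M ≅ I[1,1]^3, I[1,3], I[3,3]^2. HN layers by μ_θ (3 steps, strictly decreasing):
  μ^(1)=13; μ^(2)=-3; μ^(3)=-15

((0, 0, 3); (3, 0, 0); (1, 1, 0))


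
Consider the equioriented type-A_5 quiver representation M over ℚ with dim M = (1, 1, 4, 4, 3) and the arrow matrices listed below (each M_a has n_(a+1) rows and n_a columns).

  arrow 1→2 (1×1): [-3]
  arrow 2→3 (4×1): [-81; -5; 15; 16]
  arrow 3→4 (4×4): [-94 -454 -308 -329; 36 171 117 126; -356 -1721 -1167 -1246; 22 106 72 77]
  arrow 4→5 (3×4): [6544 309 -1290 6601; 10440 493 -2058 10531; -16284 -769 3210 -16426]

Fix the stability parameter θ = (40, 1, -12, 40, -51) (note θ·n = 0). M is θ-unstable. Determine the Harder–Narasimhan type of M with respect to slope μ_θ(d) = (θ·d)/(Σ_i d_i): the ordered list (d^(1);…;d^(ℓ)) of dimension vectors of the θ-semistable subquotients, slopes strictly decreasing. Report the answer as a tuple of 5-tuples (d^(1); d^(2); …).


Barcode: M ≅ I[1,3], I[3,3], I[3,5]^2, I[4,4]^2, I[5,5]. HN layers by μ_θ (5 steps, strictly decreasing):
  μ^(1)=40; μ^(2)=29/3; μ^(3)=-11/2; μ^(4)=-12; μ^(5)=-51

((0, 0, 0, 2, 0); (1, 1, 1, 0, 0); (0, 0, 0, 2, 2); (0, 0, 3, 0, 0); (0, 0, 0, 0, 1))


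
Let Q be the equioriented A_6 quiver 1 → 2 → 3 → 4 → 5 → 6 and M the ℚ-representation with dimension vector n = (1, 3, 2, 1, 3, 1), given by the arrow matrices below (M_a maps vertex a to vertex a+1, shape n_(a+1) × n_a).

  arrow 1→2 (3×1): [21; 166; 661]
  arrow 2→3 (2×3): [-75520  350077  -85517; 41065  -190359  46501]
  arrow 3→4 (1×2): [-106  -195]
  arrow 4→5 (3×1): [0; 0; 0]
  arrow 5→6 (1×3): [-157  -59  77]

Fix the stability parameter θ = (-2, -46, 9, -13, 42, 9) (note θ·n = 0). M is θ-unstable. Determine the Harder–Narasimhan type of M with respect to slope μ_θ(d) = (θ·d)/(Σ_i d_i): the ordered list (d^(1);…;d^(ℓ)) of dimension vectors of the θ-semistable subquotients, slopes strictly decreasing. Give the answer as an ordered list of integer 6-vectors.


Via rank(M_{q-1}∘⋯∘M_p): M ≅ I[1,4], I[2,2], I[2,3], I[5,5]^2, I[5,6].
μ_θ-semistable layers: μ^(1)=42; μ^(2)=51/2; μ^(3)=9; μ^(4)=-2; μ^(5)=-24; μ^(6)=-46

((0, 0, 0, 0, 2, 0); (0, 0, 0, 0, 1, 1); (0, 0, 1, 0, 0, 0); (0, 0, 1, 1, 0, 0); (1, 1, 0, 0, 0, 0); (0, 2, 0, 0, 0, 0))
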